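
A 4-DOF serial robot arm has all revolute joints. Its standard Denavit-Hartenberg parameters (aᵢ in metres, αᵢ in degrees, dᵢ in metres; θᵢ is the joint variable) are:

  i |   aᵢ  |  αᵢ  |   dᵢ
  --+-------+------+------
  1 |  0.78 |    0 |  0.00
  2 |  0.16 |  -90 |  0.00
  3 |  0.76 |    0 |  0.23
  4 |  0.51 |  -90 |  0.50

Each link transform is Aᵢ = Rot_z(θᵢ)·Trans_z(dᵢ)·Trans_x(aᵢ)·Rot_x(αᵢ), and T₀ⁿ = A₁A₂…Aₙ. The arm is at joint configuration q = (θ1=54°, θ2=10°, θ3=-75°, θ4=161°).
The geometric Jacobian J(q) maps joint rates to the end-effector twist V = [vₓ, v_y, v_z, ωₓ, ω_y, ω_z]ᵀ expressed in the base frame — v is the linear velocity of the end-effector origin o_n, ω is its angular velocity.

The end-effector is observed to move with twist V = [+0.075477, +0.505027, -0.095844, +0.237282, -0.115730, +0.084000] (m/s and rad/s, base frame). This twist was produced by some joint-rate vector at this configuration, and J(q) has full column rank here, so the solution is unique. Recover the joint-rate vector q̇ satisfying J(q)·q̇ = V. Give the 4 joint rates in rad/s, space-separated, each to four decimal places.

0.1570 -0.0730 0.5350 -0.7990

o_n = [-0.0257, 1.3036, 0.2253]
J₁: ẑ×o_n = [-1.3036, -0.0257, 0.0000], ω = ẑ
J2: z=[0.0000, 0.0000, 1.0000] o=[0.4585, 0.6310, 0.0000] → [-0.6726, -0.4842, 0.0000, 0.0000, 0.0000, 1.0000]
J3: z=[-0.8988, 0.4384, 0.0000] o=[0.5286, 0.7748, 0.0000] → [0.0988, 0.2025, -0.2323, -0.8988, 0.4384, 0.0000]
J4: z=[-0.8988, 0.4384, 0.0000] o=[0.4081, 1.0525, 0.7341] → [-0.2230, -0.4573, -0.0356, -0.8988, 0.4384, 0.0000]
q̇ = J⁺·V = [0.1570, -0.0730, 0.5350, -0.7990]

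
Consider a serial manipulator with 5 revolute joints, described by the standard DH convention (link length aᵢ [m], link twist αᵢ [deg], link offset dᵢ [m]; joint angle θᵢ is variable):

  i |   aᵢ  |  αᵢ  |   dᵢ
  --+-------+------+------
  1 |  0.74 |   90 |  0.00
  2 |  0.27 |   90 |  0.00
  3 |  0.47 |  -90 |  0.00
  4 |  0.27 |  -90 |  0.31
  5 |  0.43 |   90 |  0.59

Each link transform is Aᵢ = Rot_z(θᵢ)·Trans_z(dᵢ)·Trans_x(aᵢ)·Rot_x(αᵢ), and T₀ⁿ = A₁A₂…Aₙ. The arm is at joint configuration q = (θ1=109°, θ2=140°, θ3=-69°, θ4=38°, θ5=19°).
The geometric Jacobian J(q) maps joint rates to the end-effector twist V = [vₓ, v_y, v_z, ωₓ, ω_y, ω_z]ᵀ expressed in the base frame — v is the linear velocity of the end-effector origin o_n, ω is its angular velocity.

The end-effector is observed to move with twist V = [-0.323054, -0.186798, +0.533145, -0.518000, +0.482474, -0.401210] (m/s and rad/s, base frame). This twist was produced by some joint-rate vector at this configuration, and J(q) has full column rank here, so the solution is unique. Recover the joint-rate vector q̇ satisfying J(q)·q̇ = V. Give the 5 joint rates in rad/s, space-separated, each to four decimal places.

-0.3720 -0.2110 0.4620 -0.5080 0.1050

o_n = [-0.3996, -0.4873, -0.2523]
J₁: ẑ×o_n = [0.4873, -0.3996, 0.0000], ω = ẑ
J2: z=[0.9455, 0.3256, 0.0000] o=[-0.2409, 0.6997, 0.0000] → [-0.0821, 0.2385, -1.0707, 0.9455, 0.3256, 0.0000]
J3: z=[-0.2093, 0.6078, 0.7660] o=[-0.1736, 0.5041, 0.1736] → [0.5007, -0.2622, 0.3448, -0.2093, 0.6078, 0.7660]
J4: z=[0.5717, -0.5595, 0.6001] o=[-0.5465, 0.2393, 0.2818] → [0.7349, 0.3935, -0.3332, 0.5717, -0.5595, 0.6001]
J5: z=[0.6533, -0.1320, -0.7455] o=[-0.5032, -0.1551, 0.3895] → [-0.1629, 0.3420, -0.2034, 0.6533, -0.1320, -0.7455]
q̇ = J⁺·V = [-0.3720, -0.2110, 0.4620, -0.5080, 0.1050]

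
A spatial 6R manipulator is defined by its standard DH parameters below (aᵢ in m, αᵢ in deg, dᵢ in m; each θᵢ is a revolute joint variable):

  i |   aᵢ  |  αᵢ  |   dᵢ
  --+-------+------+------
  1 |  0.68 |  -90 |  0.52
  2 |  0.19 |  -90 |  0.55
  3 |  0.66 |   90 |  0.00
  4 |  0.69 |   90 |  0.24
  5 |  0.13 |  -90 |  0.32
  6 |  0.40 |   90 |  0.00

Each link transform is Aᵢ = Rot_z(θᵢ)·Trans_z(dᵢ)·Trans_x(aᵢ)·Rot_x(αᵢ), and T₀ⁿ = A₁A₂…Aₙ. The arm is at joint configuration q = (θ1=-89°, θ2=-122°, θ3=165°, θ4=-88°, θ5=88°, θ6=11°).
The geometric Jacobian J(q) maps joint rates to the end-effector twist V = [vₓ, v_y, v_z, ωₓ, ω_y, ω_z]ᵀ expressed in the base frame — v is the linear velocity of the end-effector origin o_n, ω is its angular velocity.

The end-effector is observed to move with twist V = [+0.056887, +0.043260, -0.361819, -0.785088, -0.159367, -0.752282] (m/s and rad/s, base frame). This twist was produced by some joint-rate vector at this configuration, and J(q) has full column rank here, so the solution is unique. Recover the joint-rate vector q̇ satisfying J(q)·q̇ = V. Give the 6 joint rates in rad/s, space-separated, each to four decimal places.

o_n = [-0.2989, -0.0984, 0.1075]
J₁: ẑ×o_n = [0.0984, -0.2989, 0.0000], ω = ẑ
J2: z=[0.9998, 0.0175, 0.0000] o=[0.0119, -0.6799, 0.5200] → [-0.0072, 0.4125, 0.5869, 0.9998, 0.0175, 0.0000]
J3: z=[0.0148, -0.8479, 0.5299] o=[0.5600, -0.5696, 0.6811] → [0.2367, -0.4467, -0.7213, 0.0148, -0.8479, 0.5299]
J4: z=[-0.9682, 0.1203, 0.2195] o=[0.3951, -0.9104, 0.1405] → [-0.1822, -0.1843, -0.7027, -0.9682, 0.1203, 0.2195]
J5: z=[0.2492, 0.5456, 0.8002] o=[0.1465, -0.3092, -0.1920] → [-0.0054, -0.4310, 0.2956, 0.2492, 0.5456, 0.8002]
J6: z=[-0.0103, -0.8247, 0.5655] o=[0.1004, -0.1153, 0.0901] → [-0.0239, -0.2256, -0.3294, -0.0103, -0.8247, 0.5655]
q̇ = J⁺·V = [0.0400, -0.9650, -0.1170, -0.3580, -0.6710, -0.2030]

0.0400 -0.9650 -0.1170 -0.3580 -0.6710 -0.2030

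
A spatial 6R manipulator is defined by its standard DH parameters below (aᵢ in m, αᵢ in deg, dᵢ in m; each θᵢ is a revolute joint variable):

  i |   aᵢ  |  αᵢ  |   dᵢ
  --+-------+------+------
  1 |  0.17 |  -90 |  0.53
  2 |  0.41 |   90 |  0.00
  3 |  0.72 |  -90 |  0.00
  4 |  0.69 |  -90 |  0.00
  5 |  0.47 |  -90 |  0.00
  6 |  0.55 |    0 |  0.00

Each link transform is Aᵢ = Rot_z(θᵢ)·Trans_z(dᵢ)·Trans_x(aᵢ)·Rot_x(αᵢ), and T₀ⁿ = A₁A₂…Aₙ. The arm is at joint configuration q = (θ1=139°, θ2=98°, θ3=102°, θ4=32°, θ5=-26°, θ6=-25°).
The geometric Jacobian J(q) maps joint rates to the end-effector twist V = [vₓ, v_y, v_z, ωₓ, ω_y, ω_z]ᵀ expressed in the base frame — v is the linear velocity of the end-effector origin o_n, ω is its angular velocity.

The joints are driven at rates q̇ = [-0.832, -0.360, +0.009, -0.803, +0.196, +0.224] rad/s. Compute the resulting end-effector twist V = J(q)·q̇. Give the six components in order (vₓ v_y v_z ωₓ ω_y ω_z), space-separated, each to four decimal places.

o_n = [-0.5798, -1.8677, 1.0731]
J₁: ẑ×o_n = [1.8677, -0.5798, 0.0000], ω = ẑ
J2: z=[-0.6561, -0.7547, 0.0000] o=[-0.1283, 0.1115, 0.5300] → [-0.4099, 0.3563, 0.9578, -0.6561, -0.7547, 0.0000]
J3: z=[-0.7474, 0.6497, -0.1392] o=[-0.0852, 0.0741, 0.1240] → [0.3464, 0.7781, 1.7725, -0.7474, 0.6497, -0.1392]
J4: z=[0.0337, 0.2462, 0.9686] o=[-0.5630, -0.4438, 0.2722] → [1.5765, -0.0432, -0.0438, 0.0337, 0.2462, 0.9686]
J5: z=[0.9854, -0.1698, 0.0089] o=[-0.6780, -1.1022, 0.4436] → [-0.1001, -0.6194, -0.7377, 0.9854, -0.1698, 0.0089]
J6: z=[-0.1033, -0.6396, -0.7617] o=[-0.7415, -1.4545, 0.7481] → [-0.5226, -0.0896, 0.1461, -0.1033, -0.6396, -0.7617]
V = J·q̇ = [-2.8058, 0.2543, -0.4055, 0.3724, -0.0967, -1.7799]

-2.8058 0.2543 -0.4055 0.3724 -0.0967 -1.7799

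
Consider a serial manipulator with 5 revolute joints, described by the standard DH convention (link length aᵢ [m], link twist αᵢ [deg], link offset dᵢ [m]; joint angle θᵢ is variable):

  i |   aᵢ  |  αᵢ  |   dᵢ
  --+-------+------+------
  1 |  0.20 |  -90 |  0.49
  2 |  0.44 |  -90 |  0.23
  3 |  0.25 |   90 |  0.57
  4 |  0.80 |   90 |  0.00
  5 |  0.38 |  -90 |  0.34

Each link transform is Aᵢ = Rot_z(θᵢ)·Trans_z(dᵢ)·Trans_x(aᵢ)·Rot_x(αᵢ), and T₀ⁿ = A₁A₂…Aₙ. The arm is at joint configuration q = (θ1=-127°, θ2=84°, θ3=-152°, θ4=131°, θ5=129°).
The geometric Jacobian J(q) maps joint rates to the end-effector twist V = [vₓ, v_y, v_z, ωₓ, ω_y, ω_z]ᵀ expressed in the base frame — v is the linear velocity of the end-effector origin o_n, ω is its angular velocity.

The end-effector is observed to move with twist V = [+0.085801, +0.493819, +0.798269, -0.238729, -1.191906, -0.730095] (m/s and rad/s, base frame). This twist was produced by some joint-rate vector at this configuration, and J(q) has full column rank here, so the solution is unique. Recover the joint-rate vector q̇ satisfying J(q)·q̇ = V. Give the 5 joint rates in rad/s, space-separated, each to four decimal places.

o_n = [0.6238, 0.7708, 0.1849]
J₁: ẑ×o_n = [-0.7708, 0.6238, 0.0000], ω = ẑ
J2: z=[0.7986, -0.6018, 0.0000] o=[-0.1204, -0.1597, 0.4900] → [0.1836, 0.2437, 1.1910, 0.7986, -0.6018, 0.0000]
J3: z=[0.5985, 0.7943, -0.1045] o=[0.0356, -0.3349, 0.0524] → [0.2208, -0.1408, 0.1946, 0.5985, 0.7943, -0.1045]
J4: z=[-0.6756, 0.5706, 0.4669] o=[0.4844, 0.0656, 0.2124] → [-0.3449, 0.0465, -0.5559, -0.6756, 0.5706, 0.4669]
J5: z=[0.7176, 0.3635, 0.5941] o=[0.6198, 0.6548, -0.3116] → [0.1116, -0.3539, 0.0818, 0.7176, 0.3635, 0.5941]
q̇ = J⁺·V = [-0.1160, 0.7220, -0.3890, -0.1680, -0.9700]

-0.1160 0.7220 -0.3890 -0.1680 -0.9700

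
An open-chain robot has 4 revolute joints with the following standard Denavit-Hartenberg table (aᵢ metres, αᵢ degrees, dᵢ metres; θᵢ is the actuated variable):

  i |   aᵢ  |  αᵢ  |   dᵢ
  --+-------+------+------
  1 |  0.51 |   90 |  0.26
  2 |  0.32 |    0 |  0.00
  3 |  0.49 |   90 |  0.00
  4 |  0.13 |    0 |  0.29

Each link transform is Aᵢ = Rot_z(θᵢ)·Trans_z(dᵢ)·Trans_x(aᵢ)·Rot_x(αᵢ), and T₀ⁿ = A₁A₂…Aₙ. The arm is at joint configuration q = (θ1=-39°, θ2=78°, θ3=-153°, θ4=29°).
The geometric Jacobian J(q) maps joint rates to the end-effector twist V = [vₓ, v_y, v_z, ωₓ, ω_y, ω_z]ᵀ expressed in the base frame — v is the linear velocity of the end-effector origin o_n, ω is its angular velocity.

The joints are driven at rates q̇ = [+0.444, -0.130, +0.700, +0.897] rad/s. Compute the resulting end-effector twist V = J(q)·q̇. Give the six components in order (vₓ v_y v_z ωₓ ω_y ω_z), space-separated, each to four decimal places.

0.3959 -0.1932 -0.0246 -1.0321 0.1023 0.2118

o_n = [0.3121, -0.3338, -0.0852]
J₁: ẑ×o_n = [0.3338, 0.3121, -0.0000], ω = ẑ
J2: z=[-0.6293, -0.7771, 0.0000] o=[0.3963, -0.3210, 0.2600] → [0.2683, -0.2172, -0.0573, -0.6293, -0.7771, 0.0000]
J3: z=[-0.6293, -0.7771, 0.0000] o=[0.4480, -0.3628, 0.5730] → [0.5115, -0.4142, -0.1239, -0.6293, -0.7771, 0.0000]
J4: z=[-0.7507, 0.6079, -0.2588] o=[0.5466, -0.4426, 0.0997] → [-0.0842, -0.0781, 0.0609, -0.7507, 0.6079, -0.2588]
V = J·q̇ = [0.3959, -0.1932, -0.0246, -1.0321, 0.1023, 0.2118]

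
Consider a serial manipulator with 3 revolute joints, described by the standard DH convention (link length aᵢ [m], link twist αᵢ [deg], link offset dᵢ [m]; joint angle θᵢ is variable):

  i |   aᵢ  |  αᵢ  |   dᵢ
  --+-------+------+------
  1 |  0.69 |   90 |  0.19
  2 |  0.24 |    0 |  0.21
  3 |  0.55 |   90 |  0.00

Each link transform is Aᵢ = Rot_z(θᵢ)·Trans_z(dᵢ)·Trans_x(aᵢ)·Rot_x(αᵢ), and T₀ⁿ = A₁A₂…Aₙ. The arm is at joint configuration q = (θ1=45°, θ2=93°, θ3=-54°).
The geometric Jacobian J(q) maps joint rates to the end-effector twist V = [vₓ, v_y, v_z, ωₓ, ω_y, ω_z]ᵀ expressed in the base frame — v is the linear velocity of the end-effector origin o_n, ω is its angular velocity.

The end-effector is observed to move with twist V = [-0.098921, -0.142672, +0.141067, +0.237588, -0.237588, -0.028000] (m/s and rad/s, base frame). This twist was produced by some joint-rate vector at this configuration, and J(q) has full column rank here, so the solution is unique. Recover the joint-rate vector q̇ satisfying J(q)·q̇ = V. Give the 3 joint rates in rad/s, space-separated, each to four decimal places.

o_n = [0.9298, 0.6328, 0.7758]
J₁: ẑ×o_n = [-0.6328, 0.9298, 0.0000], ω = ẑ
J2: z=[0.7071, -0.7071, 0.0000] o=[0.4879, 0.4879, 0.1900] → [-0.4142, -0.4142, 0.4149, 0.7071, -0.7071, 0.0000]
J3: z=[0.7071, -0.7071, 0.0000] o=[0.6275, 0.3305, 0.4297] → [-0.2447, -0.2447, 0.4274, 0.7071, -0.7071, 0.0000]
q̇ = J⁺·V = [-0.0280, 0.2030, 0.1330]

-0.0280 0.2030 0.1330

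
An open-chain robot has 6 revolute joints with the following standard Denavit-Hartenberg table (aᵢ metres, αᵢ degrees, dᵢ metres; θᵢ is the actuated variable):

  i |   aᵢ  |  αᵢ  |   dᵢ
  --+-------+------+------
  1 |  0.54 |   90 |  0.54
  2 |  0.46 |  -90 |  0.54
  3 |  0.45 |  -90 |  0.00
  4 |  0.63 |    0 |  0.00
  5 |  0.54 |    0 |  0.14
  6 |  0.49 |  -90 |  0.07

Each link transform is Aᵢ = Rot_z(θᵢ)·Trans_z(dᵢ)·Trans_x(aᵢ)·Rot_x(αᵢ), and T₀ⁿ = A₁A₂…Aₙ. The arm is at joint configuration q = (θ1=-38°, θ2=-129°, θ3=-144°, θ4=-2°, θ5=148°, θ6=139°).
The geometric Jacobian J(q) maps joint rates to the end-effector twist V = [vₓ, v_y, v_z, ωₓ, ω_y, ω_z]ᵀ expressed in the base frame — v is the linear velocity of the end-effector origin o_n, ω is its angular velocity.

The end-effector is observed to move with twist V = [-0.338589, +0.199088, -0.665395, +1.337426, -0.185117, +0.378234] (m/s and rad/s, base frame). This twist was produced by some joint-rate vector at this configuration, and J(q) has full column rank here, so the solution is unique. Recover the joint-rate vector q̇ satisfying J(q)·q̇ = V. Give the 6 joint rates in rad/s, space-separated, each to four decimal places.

o_n = [-0.1526, -1.3476, 0.4420]
J₁: ẑ×o_n = [1.3476, -0.1526, 0.0000], ω = ẑ
J2: z=[-0.6157, -0.7880, 0.0000] o=[0.4255, -0.3325, 0.5400] → [0.0772, -0.0604, 0.1694, -0.6157, -0.7880, 0.0000]
J3: z=[0.6124, -0.4785, -0.6293] o=[-0.1351, -0.5798, 0.1825] → [-0.6073, -0.1478, -0.4786, 0.6124, -0.4785, -0.6293]
J4: z=[-0.7896, -0.4098, -0.4568] o=[-0.1174, -0.9292, 0.4654] → [-0.1815, -0.0024, 0.3159, -0.7896, -0.4098, -0.4568]
J5: z=[-0.7896, -0.4098, -0.4568] o=[-0.0791, -1.4287, 0.8475] → [0.2032, -0.2866, -0.0942, -0.7896, -0.4098, -0.4568]
J6: z=[-0.7896, -0.4098, -0.4568] o=[-0.3922, -0.9940, 0.6921] → [-0.0591, -0.3069, 0.3774, -0.7896, -0.4098, -0.4568]
q̇ = J⁺·V = [-0.1630, 0.9130, 0.5670, -0.9340, -0.2880, -0.7440]

-0.1630 0.9130 0.5670 -0.9340 -0.2880 -0.7440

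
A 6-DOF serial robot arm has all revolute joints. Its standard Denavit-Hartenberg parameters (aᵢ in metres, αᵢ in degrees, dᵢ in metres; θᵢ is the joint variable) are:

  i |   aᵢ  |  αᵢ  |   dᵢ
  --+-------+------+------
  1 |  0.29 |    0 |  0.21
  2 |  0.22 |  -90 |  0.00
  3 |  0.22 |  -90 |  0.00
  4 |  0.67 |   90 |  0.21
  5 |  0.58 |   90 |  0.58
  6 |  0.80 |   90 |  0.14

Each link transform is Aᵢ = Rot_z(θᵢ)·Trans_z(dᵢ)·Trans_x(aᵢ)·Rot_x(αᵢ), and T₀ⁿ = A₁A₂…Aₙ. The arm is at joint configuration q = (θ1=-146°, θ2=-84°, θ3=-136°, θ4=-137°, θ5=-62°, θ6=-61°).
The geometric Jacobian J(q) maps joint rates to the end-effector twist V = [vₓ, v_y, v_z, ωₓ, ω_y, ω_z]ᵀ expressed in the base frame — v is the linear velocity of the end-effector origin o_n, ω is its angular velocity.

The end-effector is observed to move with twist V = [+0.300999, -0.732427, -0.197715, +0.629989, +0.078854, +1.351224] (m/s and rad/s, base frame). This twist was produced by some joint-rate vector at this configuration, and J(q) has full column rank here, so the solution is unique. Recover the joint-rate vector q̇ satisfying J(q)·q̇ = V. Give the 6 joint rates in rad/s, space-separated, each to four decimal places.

o_n = [-0.8535, -0.6295, -0.5998]
J₁: ẑ×o_n = [0.6295, -0.8535, 0.0000], ω = ẑ
J2: z=[0.0000, 0.0000, 1.0000] o=[-0.2404, -0.1622, 0.2100] → [0.4673, -0.6131, 0.0000, 0.0000, 0.0000, 1.0000]
J3: z=[-0.7660, -0.6428, 0.0000] o=[-0.3818, 0.0064, 0.2100] → [0.5206, -0.6204, 0.1839, -0.7660, -0.6428, 0.0000]
J4: z=[-0.4465, 0.5321, 0.7193] o=[-0.2801, -0.1149, 0.3628] → [-0.1421, -0.8423, 0.5349, -0.4465, 0.5321, 0.7193]
J5: z=[0.2449, 0.8459, -0.4738] o=[-0.9505, -0.0268, 0.1735] → [-0.9397, 0.1435, -0.2296, 0.2449, 0.8459, -0.4738]
J6: z=[0.9695, -0.2186, 0.1109] o=[-0.8141, 0.1817, -0.6080] → [0.0881, -0.0123, -0.7950, 0.9695, -0.2186, 0.1109]
q̇ = J⁺·V = [-0.6330, 0.9510, -0.3220, 0.9560, -0.5040, 0.9630]

-0.6330 0.9510 -0.3220 0.9560 -0.5040 0.9630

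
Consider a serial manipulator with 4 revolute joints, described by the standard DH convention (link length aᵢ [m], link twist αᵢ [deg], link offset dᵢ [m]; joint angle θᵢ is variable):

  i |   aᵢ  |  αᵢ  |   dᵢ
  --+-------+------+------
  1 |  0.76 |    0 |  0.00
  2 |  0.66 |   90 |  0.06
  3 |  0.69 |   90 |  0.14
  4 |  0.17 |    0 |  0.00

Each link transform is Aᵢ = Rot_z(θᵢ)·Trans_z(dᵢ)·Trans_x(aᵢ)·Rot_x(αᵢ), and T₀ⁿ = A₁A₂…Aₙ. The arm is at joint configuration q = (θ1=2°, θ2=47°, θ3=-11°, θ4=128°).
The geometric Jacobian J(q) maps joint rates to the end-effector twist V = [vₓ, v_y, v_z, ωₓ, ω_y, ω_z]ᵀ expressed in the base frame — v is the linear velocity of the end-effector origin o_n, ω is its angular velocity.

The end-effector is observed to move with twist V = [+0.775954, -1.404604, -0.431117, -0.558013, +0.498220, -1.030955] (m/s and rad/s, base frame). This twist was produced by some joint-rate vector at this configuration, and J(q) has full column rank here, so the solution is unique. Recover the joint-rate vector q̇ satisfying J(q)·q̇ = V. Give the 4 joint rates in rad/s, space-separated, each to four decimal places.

o_n = [1.7763, 0.7785, -0.0517]
J₁: ẑ×o_n = [-0.7785, 1.7763, 0.0000], ω = ẑ
J2: z=[0.0000, 0.0000, 1.0000] o=[0.7595, 0.0265, 0.0000] → [-0.7520, 1.0167, 0.0000, 0.0000, 0.0000, 1.0000]
J3: z=[0.7547, -0.6561, 0.0000] o=[1.1925, 0.5246, 0.0600] → [0.0733, 0.0843, 0.5746, 0.7547, -0.6561, 0.0000]
J4: z=[-0.1252, -0.1440, -0.9816] o=[1.7426, 0.9440, -0.0717] → [-0.1653, -0.0306, 0.0256, -0.1252, -0.1440, -0.9816]
q̇ = J⁺·V = [-0.3200, -0.7620, -0.7480, -0.0520]

-0.3200 -0.7620 -0.7480 -0.0520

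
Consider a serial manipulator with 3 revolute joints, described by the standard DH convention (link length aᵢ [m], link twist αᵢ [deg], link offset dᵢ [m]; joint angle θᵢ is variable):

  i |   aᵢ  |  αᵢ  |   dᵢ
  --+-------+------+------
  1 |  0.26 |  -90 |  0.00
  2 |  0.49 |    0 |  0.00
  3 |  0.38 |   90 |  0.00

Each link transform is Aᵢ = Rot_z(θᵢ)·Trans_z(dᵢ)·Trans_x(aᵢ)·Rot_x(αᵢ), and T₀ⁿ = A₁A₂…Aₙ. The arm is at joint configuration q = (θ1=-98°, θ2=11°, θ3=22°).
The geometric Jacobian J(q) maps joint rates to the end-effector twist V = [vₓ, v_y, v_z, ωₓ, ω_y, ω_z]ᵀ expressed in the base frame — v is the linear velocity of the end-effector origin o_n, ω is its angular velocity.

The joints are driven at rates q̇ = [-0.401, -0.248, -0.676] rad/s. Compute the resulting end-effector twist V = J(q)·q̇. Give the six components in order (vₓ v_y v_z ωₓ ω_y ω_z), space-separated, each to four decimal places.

-0.4506 -0.1532 0.4138 -0.9150 0.1286 -0.4010

o_n = [-0.1475, -1.0494, -0.3005]
J₁: ẑ×o_n = [1.0494, -0.1475, 0.0000], ω = ẑ
J2: z=[0.9903, -0.1392, 0.0000] o=[-0.0362, -0.2575, 0.0000] → [0.0418, 0.2975, -0.7997, 0.9903, -0.1392, 0.0000]
J3: z=[0.9903, -0.1392, 0.0000] o=[-0.1031, -0.7338, -0.0935] → [0.0288, 0.2049, -0.3187, 0.9903, -0.1392, 0.0000]
V = J·q̇ = [-0.4506, -0.1532, 0.4138, -0.9150, 0.1286, -0.4010]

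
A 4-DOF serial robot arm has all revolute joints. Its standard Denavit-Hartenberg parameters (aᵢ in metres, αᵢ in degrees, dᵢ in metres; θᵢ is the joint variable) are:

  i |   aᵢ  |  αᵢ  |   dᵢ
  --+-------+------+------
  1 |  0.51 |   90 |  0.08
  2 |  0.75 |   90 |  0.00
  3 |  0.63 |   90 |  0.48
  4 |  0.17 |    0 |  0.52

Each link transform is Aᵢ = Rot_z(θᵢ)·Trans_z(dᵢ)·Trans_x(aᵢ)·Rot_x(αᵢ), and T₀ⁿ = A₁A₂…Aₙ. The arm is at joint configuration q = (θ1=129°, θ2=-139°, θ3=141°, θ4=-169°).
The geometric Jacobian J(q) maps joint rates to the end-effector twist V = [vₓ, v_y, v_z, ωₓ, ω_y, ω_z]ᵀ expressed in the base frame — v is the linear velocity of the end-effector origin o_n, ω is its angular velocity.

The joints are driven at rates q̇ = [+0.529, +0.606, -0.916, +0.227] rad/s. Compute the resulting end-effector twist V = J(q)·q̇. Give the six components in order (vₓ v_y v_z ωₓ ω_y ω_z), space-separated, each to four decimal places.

0.1625 0.1274 -0.9489 0.2977 0.8756 -0.2560

o_n = [0.7451, 0.1852, -0.0528]
J₁: ẑ×o_n = [-0.1852, 0.7451, 0.0000], ω = ẑ
J2: z=[0.7771, 0.6293, 0.0000] o=[-0.3210, 0.3963, 0.0800] → [-0.0836, 0.1032, -0.8350, 0.7771, 0.6293, 0.0000]
J3: z=[0.4129, -0.5099, 0.7547] o=[0.0353, -0.0435, -0.4120] → [-0.3558, 0.3874, 0.4563, 0.4129, -0.5099, 0.7547]
J4: z=[0.9029, 0.1200, -0.4129] o=[0.3090, 0.2484, 0.2714] → [-0.0650, 0.1127, -0.1094, 0.9029, 0.1200, -0.4129]
V = J·q̇ = [0.1625, 0.1274, -0.9489, 0.2977, 0.8756, -0.2560]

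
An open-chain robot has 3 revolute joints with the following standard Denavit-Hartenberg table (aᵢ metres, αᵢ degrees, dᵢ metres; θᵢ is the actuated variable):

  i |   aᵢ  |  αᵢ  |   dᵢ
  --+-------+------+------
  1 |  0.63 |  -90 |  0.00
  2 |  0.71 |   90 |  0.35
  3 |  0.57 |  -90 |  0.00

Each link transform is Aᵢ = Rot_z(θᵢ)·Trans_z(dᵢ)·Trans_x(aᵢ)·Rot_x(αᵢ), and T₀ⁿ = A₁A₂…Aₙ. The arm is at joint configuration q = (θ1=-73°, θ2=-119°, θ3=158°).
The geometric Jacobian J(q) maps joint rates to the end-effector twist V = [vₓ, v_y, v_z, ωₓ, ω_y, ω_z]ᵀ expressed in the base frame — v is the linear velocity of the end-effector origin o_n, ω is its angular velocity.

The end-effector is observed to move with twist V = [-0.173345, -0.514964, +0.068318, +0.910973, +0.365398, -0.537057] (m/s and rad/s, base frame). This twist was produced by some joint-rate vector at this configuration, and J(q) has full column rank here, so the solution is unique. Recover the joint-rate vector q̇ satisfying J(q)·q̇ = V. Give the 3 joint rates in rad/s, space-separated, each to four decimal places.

-0.4910 0.9780 0.0950

o_n = [0.6974, -0.3536, 0.1587]
J₁: ẑ×o_n = [0.3536, 0.6974, -0.0000], ω = ẑ
J2: z=[0.9563, 0.2924, 0.0000] o=[0.1842, -0.6025, 0.0000] → [0.0464, -0.1518, 0.0880, 0.9563, 0.2924, 0.0000]
J3: z=[-0.2557, 0.8364, -0.4848] o=[0.4183, -0.1710, 0.6210] → [-0.4751, -0.2535, -0.1868, -0.2557, 0.8364, -0.4848]
q̇ = J⁺·V = [-0.4910, 0.9780, 0.0950]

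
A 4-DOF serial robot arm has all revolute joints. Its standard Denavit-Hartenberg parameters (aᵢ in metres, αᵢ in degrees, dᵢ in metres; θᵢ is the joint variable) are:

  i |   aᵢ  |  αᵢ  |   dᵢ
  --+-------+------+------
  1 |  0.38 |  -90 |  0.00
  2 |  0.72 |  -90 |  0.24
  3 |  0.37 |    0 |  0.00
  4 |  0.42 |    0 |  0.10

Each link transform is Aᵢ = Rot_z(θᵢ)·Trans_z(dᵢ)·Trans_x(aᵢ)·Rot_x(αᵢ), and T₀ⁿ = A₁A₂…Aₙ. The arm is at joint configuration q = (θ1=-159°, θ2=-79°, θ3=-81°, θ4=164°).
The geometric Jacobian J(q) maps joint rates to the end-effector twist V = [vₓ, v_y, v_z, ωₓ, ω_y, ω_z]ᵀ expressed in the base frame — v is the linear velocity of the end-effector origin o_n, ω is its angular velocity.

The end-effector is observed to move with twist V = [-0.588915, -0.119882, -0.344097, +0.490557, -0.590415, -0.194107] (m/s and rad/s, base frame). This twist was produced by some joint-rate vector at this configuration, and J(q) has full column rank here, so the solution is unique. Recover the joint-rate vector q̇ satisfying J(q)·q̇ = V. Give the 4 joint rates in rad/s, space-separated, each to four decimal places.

o_n = [-0.5265, -0.4041, 0.7948]
J₁: ẑ×o_n = [0.4041, -0.5265, 0.0000], ω = ẑ
J2: z=[0.3584, -0.9336, 0.0000] o=[-0.3548, -0.1362, 0.0000] → [-0.7420, -0.2848, -0.2564, 0.3584, -0.9336, 0.0000]
J3: z=[-0.9164, -0.3518, -0.1908] o=[-0.3970, -0.4095, 0.7068] → [-0.0299, 0.1053, -0.0505, -0.9164, -0.3518, -0.1908]
J4: z=[-0.9164, -0.3518, -0.1908] o=[-0.2764, -0.7546, 0.7636] → [0.0559, 0.0763, -0.4092, -0.9164, -0.3518, -0.1908]
q̇ = J⁺·V = [-0.2420, 0.7270, -0.7260, 0.4750]

-0.2420 0.7270 -0.7260 0.4750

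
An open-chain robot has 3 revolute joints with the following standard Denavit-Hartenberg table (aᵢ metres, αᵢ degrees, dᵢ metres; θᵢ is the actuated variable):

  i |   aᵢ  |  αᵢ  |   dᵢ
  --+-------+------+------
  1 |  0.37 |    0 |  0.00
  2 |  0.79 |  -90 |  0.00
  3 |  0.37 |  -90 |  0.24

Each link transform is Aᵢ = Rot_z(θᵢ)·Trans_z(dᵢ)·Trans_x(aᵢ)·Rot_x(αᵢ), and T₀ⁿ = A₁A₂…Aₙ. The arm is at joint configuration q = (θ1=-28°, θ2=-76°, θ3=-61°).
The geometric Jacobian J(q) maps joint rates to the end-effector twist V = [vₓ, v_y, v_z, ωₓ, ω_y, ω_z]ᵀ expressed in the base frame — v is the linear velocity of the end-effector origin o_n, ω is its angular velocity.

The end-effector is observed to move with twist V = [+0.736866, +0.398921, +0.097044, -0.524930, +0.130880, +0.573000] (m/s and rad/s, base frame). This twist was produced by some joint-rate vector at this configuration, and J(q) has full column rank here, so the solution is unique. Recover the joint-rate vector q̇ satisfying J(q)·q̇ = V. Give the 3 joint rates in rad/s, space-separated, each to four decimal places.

o_n = [0.3250, -1.1724, 0.3236]
J₁: ẑ×o_n = [1.1724, 0.3250, -0.0000], ω = ẑ
J2: z=[0.0000, 0.0000, 1.0000] o=[0.3267, -0.1737, 0.0000] → [0.9986, -0.0016, 0.0000, 0.0000, 0.0000, 1.0000]
J3: z=[0.9703, -0.2419, 0.0000] o=[0.1356, -0.9402, 0.0000] → [-0.0783, -0.3140, -0.1794, 0.9703, -0.2419, 0.0000]
q̇ = J⁺·V = [0.7040, -0.1310, -0.5410]

0.7040 -0.1310 -0.5410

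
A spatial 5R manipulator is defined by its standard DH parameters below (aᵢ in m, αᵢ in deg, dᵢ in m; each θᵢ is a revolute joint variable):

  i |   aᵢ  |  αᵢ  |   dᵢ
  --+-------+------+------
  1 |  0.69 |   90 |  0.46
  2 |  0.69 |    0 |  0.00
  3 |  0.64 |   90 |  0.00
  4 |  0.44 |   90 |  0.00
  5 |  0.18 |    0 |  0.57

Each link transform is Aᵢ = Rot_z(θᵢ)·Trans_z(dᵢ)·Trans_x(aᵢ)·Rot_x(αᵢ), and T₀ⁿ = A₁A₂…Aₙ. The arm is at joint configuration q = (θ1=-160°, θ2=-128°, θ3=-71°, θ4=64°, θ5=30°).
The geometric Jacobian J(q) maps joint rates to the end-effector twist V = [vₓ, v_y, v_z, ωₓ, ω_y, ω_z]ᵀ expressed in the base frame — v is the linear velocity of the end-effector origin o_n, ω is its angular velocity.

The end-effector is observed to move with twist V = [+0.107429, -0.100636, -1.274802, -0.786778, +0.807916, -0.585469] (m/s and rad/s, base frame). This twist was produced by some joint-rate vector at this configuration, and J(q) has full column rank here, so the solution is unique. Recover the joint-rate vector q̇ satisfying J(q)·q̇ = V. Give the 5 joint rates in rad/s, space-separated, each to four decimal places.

0.3640 0.8580 -0.1940 -0.7470 -0.8310

o_n = [0.8815, 0.6249, 0.4616]
J₁: ẑ×o_n = [-0.6249, 0.8815, 0.0000], ω = ẑ
J2: z=[-0.3420, 0.9397, 0.0000] o=[-0.6484, -0.2360, 0.4600] → [0.0015, 0.0005, -1.7320, -0.3420, 0.9397, 0.0000]
J3: z=[-0.3420, 0.9397, 0.0000] o=[-0.2492, -0.0907, -0.0837] → [0.5124, 0.1865, -1.3072, -0.3420, 0.9397, 0.0000]
J4: z=[-0.3059, -0.1114, 0.9455] o=[0.3194, 0.1163, 0.1246] → [-0.5184, 0.6345, -0.0930, -0.3059, -0.1114, 0.9455]
J5: z=[0.9485, -0.1213, 0.2926] o=[0.3556, 0.5503, 0.1874] → [-0.0551, -0.1061, 0.1345, 0.9485, -0.1213, 0.2926]
q̇ = J⁺·V = [0.3640, 0.8580, -0.1940, -0.7470, -0.8310]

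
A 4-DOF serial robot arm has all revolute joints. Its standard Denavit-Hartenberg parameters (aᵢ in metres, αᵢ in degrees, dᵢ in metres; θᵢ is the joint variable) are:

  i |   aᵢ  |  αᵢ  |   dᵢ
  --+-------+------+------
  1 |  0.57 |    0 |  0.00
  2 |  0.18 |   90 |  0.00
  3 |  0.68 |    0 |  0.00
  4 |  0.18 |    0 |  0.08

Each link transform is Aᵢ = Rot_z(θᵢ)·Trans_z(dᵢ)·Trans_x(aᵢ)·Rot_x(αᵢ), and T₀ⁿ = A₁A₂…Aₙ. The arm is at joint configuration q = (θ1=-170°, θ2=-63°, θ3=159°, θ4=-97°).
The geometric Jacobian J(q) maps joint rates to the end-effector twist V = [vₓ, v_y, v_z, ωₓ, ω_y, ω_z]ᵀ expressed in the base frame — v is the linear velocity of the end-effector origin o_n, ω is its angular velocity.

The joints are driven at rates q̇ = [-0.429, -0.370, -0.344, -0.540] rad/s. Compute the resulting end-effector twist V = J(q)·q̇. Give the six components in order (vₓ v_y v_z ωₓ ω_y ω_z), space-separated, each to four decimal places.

o_n = [-0.2746, -0.3466, 0.4026]
J₁: ẑ×o_n = [0.3466, -0.2746, 0.0000], ω = ẑ
J2: z=[0.0000, 0.0000, 1.0000] o=[-0.5613, -0.0990, 0.0000] → [0.2476, 0.2868, -0.0000, 0.0000, 0.0000, 1.0000]
J3: z=[0.7986, 0.6018, 0.0000] o=[-0.6697, 0.0448, 0.0000] → [0.2423, -0.3215, -0.5503, 0.7986, 0.6018, 0.0000]
J4: z=[0.7986, 0.6018, 0.0000] o=[-0.2876, -0.4622, 0.2437] → [0.0956, -0.1269, 0.0845, 0.7986, 0.6018, 0.0000]
V = J·q̇ = [-0.3753, 0.1908, 0.1437, -0.7060, -0.5320, -0.7990]

-0.3753 0.1908 0.1437 -0.7060 -0.5320 -0.7990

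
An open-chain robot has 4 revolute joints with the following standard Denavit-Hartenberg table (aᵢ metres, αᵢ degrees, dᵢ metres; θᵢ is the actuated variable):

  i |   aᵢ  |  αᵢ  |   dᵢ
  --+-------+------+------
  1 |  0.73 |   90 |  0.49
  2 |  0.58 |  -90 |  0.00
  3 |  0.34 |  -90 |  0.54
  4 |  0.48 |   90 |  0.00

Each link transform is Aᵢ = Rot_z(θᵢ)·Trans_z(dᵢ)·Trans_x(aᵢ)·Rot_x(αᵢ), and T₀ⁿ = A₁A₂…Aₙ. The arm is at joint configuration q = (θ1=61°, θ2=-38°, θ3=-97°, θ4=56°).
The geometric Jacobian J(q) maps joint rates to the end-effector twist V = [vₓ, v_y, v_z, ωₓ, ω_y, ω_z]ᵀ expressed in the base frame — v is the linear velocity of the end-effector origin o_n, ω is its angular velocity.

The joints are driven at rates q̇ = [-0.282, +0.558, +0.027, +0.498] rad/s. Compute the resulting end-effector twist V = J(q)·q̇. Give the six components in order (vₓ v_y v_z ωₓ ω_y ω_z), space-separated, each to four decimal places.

0.0766 -0.1675 0.1410 0.7380 0.0553 -0.5650

o_n = [1.1177, 0.7708, 0.2905]
J₁: ẑ×o_n = [-0.7708, 1.1177, 0.0000], ω = ẑ
J2: z=[0.8746, -0.4848, 0.0000] o=[0.3539, 0.6385, 0.4900] → [0.0967, 0.1745, 0.4861, 0.8746, -0.4848, 0.0000]
J3: z=[0.2985, 0.5385, 0.7880] o=[0.5755, 1.0382, 0.1329] → [0.2956, 0.3803, -0.3718, 0.2985, 0.5385, 0.7880]
J4: z=[0.4858, 0.6250, -0.6111] o=[1.0160, 1.1368, 0.5840] → [-0.4070, 0.0804, -0.2414, 0.4858, 0.6250, -0.6111]
V = J·q̇ = [0.0766, -0.1675, 0.1410, 0.7380, 0.0553, -0.5650]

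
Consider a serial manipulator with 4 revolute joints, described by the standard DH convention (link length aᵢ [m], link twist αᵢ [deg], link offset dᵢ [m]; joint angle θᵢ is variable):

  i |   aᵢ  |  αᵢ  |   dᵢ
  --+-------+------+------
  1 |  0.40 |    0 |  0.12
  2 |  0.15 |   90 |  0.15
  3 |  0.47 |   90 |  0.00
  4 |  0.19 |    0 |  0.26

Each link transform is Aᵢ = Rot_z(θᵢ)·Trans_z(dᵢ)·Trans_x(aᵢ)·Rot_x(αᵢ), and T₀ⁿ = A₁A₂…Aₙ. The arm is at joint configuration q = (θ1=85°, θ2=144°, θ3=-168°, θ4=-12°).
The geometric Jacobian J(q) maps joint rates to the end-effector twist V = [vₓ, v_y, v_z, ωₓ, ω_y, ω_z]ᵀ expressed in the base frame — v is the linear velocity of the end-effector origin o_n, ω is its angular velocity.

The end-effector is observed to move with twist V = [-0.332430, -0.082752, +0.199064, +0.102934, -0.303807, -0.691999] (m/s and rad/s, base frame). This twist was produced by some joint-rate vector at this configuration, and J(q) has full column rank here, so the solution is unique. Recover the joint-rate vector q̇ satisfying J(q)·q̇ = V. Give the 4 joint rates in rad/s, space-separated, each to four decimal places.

0.9380 -0.8690 -0.2770 -0.7780

o_n = [0.4226, 0.7843, 0.3880]
J₁: ẑ×o_n = [-0.7843, 0.4226, 0.0000], ω = ẑ
J2: z=[0.0000, 0.0000, 1.0000] o=[0.0349, 0.3985, 0.1200] → [-0.3858, 0.3877, 0.0000, 0.0000, 0.0000, 1.0000]
J3: z=[-0.7547, 0.6561, 0.0000] o=[-0.0635, 0.2853, 0.2700] → [0.0774, 0.0890, -0.6956, -0.7547, 0.6561, 0.0000]
J4: z=[0.1364, 0.1569, 0.9781] o=[0.2381, 0.6322, 0.1723] → [-0.1149, 0.1511, -0.0082, 0.1364, 0.1569, 0.9781]
q̇ = J⁺·V = [0.9380, -0.8690, -0.2770, -0.7780]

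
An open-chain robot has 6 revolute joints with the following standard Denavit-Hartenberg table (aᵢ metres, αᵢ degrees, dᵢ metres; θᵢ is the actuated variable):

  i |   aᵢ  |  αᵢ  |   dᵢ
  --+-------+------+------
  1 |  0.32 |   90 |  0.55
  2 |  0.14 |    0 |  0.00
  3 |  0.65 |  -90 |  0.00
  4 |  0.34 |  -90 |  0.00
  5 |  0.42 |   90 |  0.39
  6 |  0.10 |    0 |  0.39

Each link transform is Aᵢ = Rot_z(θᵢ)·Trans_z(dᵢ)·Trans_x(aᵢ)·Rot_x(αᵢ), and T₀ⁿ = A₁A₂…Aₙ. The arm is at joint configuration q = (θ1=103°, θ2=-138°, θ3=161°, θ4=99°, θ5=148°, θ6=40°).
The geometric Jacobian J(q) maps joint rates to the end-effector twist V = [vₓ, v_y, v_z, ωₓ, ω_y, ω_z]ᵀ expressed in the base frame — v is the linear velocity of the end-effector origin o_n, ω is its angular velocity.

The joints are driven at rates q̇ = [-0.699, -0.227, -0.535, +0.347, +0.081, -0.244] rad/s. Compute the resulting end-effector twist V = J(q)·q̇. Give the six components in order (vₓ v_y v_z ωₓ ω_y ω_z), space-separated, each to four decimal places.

0.7104 -0.1863 -0.2685 -0.5446 -0.4043 -0.2125

o_n = [-0.1900, 0.5876, -0.0194]
J₁: ẑ×o_n = [-0.5876, -0.1900, 0.0000], ω = ẑ
J2: z=[0.9744, 0.2250, 0.0000] o=[-0.0720, 0.3118, 0.5500] → [-0.1281, 0.5548, 0.2952, 0.9744, 0.2250, 0.0000]
J3: z=[0.9744, 0.2250, 0.0000] o=[-0.0486, 0.2104, 0.4563] → [-0.1070, 0.4635, 0.3993, 0.9744, 0.2250, 0.0000]
J4: z=[0.0879, -0.3807, 0.9205] o=[-0.1832, 0.7934, 0.7103] → [0.4673, 0.0579, -0.0207, 0.0879, -0.3807, 0.9205]
J5: z=[0.3569, -0.8507, -0.3859] o=[-0.4994, 0.6702, 0.6895] → [0.5712, 0.1336, 0.2337, 0.3569, -0.8507, -0.3859]
J6: z=[-0.5674, 0.1308, -0.8130] o=[-0.0485, 0.5523, 0.3559] → [-0.0204, -0.0979, -0.0015, -0.5674, 0.1308, -0.8130]
V = J·q̇ = [0.7104, -0.1863, -0.2685, -0.5446, -0.4043, -0.2125]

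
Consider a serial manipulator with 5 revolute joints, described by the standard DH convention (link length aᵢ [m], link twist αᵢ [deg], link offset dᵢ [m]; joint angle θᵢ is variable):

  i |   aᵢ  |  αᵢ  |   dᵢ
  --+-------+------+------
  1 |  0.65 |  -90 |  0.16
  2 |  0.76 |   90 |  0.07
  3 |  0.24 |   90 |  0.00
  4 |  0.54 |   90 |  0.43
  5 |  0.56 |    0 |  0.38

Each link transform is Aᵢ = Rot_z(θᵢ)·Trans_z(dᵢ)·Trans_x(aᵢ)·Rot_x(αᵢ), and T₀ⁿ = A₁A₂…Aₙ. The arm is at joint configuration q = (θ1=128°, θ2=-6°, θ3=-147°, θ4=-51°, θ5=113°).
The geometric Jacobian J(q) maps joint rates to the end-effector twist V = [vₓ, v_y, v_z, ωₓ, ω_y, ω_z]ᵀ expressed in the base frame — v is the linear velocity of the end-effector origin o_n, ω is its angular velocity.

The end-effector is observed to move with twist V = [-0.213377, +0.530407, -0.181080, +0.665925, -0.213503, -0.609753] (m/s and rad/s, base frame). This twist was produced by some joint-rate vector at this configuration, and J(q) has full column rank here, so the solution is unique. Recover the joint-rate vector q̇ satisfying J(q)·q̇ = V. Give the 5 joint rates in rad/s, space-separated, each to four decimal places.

o_n = [-1.1233, 0.1660, -0.3133]
J₁: ẑ×o_n = [-0.1660, -1.1233, 0.0000], ω = ẑ
J2: z=[-0.7880, -0.6157, 0.0000] o=[-0.4002, 0.5122, 0.1600] → [0.2914, -0.3730, -0.1723, -0.7880, -0.6157, 0.0000]
J3: z=[0.0644, -0.0824, 0.9945] o=[-0.9207, 1.0647, 0.2394] → [0.9394, -0.1659, -0.0745, 0.0644, -0.0824, 0.9945]
J4: z=[-0.3274, -0.9432, -0.0569] o=[-0.6944, 0.9875, 0.2184] → [0.4547, -0.1497, -0.1355, -0.3274, -0.9432, -0.0569]
J5: z=[-0.7731, 0.3020, -0.5577] o=[-0.5419, 0.5070, -0.2532] → [-0.2084, 0.2778, 0.4393, -0.7731, 0.3020, -0.5577]
q̇ = J⁺·V = [-0.4290, -0.5060, -0.4730, 0.4180, -0.5620]

-0.4290 -0.5060 -0.4730 0.4180 -0.5620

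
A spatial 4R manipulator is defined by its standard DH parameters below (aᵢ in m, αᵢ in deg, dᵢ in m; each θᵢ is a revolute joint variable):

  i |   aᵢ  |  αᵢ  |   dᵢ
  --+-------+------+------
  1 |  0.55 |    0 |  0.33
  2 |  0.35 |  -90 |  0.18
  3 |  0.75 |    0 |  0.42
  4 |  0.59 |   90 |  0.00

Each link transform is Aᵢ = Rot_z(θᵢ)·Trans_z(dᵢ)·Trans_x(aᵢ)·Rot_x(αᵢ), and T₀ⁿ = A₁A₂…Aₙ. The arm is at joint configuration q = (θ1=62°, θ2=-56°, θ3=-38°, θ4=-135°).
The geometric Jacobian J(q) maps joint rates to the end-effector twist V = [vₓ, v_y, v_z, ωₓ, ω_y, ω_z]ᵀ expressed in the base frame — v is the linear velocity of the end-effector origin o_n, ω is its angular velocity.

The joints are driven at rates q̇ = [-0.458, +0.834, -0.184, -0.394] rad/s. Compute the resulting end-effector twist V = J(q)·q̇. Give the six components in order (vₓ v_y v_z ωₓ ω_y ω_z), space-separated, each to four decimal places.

o_n = [0.5678, 0.9405, 1.0436]
J₁: ẑ×o_n = [-0.9405, 0.5678, 0.0000], ω = ẑ
J2: z=[0.0000, 0.0000, 1.0000] o=[0.2582, 0.4856, 0.3300] → [-0.4548, 0.3096, 0.0000, 0.0000, 0.0000, 1.0000]
J3: z=[-0.1045, 0.9945, 0.0000] o=[0.6063, 0.5222, 0.5100] → [0.5307, 0.0558, -0.0054, -0.1045, 0.9945, 0.0000]
J4: z=[-0.1045, 0.9945, 0.0000] o=[1.1502, 1.0017, 0.9717] → [0.0715, 0.0075, 0.5856, -0.1045, 0.9945, 0.0000]
V = J·q̇ = [-0.0744, -0.0151, -0.2297, 0.0604, -0.5748, 0.3760]

-0.0744 -0.0151 -0.2297 0.0604 -0.5748 0.3760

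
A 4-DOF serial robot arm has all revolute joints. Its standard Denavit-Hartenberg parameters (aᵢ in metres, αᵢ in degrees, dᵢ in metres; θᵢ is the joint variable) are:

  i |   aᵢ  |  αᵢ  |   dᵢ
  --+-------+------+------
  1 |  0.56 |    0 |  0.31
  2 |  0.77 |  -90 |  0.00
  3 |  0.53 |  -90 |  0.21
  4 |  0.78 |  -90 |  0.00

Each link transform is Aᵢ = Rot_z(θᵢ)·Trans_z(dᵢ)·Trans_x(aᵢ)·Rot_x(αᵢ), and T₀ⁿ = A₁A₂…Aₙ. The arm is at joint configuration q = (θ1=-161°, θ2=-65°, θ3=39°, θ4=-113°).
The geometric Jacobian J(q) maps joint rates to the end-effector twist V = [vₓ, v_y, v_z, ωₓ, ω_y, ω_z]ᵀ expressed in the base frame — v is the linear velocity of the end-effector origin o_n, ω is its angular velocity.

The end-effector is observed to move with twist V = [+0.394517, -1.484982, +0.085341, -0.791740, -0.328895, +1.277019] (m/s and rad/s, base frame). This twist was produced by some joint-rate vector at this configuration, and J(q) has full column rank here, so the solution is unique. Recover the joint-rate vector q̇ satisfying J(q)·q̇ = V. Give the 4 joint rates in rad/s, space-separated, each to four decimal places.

o_n = [-1.8535, -0.1472, 0.1683]
J₁: ẑ×o_n = [0.1472, -1.8535, 0.0000], ω = ẑ
J2: z=[0.0000, 0.0000, 1.0000] o=[-0.5295, -0.1823, 0.3100] → [-0.0352, -1.3240, 0.0000, 0.0000, 0.0000, 1.0000]
J3: z=[-0.7193, -0.6947, 0.0000] o=[-1.0644, 0.3716, 0.3100] → [0.0985, -0.1020, -0.1750, -0.7193, -0.6947, 0.0000]
J4: z=[0.4372, -0.4527, -0.7771] o=[-1.5016, 0.5220, -0.0235] → [-0.6068, 0.1897, -0.4518, 0.4372, -0.4527, -0.7771]
q̇ = J⁺·V = [0.2470, 0.6430, 0.7980, -0.4980]

0.2470 0.6430 0.7980 -0.4980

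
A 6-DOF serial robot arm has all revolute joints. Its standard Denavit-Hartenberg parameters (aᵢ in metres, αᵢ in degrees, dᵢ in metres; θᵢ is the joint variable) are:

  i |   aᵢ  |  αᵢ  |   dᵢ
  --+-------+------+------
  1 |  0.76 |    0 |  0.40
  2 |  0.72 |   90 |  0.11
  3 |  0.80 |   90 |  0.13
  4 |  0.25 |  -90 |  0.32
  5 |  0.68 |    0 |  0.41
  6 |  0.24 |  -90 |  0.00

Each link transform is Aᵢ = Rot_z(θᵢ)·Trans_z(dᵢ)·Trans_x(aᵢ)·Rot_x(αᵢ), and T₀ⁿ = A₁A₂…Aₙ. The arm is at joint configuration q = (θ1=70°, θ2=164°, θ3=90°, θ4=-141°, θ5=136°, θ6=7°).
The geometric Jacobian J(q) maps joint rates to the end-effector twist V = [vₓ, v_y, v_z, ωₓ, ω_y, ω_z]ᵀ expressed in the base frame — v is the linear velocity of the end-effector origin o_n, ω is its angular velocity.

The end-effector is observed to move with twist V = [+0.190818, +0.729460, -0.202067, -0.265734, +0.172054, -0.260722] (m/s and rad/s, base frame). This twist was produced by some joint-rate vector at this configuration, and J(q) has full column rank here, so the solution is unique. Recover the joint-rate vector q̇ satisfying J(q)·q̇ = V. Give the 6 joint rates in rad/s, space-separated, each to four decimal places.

o_n = [-0.0556, 0.4203, 1.9028]
J₁: ẑ×o_n = [-0.4203, -0.0556, 0.0000], ω = ẑ
J2: z=[0.0000, 0.0000, 1.0000] o=[0.2599, 0.7142, 0.4000] → [0.2939, -0.3155, 0.0000, 0.0000, 0.0000, 1.0000]
J3: z=[-0.8090, 0.5878, 0.0000] o=[-0.1633, 0.1317, 0.5100] → [0.8187, 1.1268, -0.2968, -0.8090, 0.5878, 0.0000]
J4: z=[-0.5878, -0.8090, -0.0000] o=[-0.2684, 0.2081, 1.3100] → [-0.4796, 0.3485, 0.0475, -0.5878, -0.8090, -0.0000]
J5: z=[0.6287, -0.4568, 0.6293] o=[-0.3293, -0.1433, 1.1157] → [-0.7142, -0.3226, 0.4793, 0.6287, -0.4568, 0.6293]
J6: z=[0.6287, -0.4568, 0.6293] o=[-0.0429, 0.2325, 1.7539] → [-0.1862, -0.1016, 0.1122, 0.6287, -0.4568, 0.6293]
q̇ = J⁺·V = [0.2200, -0.5940, 0.4560, 0.0170, -0.2390, 0.4190]

0.2200 -0.5940 0.4560 0.0170 -0.2390 0.4190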